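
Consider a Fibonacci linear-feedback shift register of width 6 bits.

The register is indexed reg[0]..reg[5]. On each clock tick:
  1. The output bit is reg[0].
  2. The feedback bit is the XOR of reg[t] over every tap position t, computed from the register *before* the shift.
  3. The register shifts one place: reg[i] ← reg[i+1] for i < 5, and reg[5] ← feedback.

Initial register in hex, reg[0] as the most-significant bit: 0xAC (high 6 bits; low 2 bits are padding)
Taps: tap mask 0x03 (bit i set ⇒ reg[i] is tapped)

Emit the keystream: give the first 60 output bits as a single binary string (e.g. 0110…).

step | reg (before) | out | fb
   0 | 101011 | 1 | 1
   1 | 010111 | 0 | 1
   2 | 101111 | 1 | 1
   3 | 011111 | 0 | 1
   4 | 111111 | 1 | 0
   5 | 111110 | 1 | 0
   6 | 111100 | 1 | 0
   7 | 111000 | 1 | 0
   8 | 110000 | 1 | 0
   9 | 100000 | 1 | 1
  10 | 000001 | 0 | 0
  11 | 000010 | 0 | 0
  12 | 000100 | 0 | 0
  13 | 001000 | 0 | 0
  14 | 010000 | 0 | 1
  15 | 100001 | 1 | 1
  16 | 000011 | 0 | 0
  17 | 000110 | 0 | 0
  18 | 001100 | 0 | 0
  19 | 011000 | 0 | 1
  20 | 110001 | 1 | 0
  21 | 100010 | 1 | 1
  22 | 000101 | 0 | 0
  23 | 001010 | 0 | 0
  24 | 010100 | 0 | 1
  25 | 101001 | 1 | 1
  26 | 010011 | 0 | 1
  27 | 100111 | 1 | 1
  28 | 001111 | 0 | 0
  29 | 011110 | 0 | 1
  30 | 111101 | 1 | 0
  31 | 111010 | 1 | 0
  32 | 110100 | 1 | 0
  33 | 101000 | 1 | 1
  34 | 010001 | 0 | 1
  35 | 100011 | 1 | 1
  36 | 000111 | 0 | 0
  37 | 001110 | 0 | 0
  38 | 011100 | 0 | 1
  39 | 111001 | 1 | 0
  40 | 110010 | 1 | 0
  41 | 100100 | 1 | 1
  42 | 001001 | 0 | 0
  43 | 010010 | 0 | 1
  44 | 100101 | 1 | 1
  45 | 001011 | 0 | 0
  46 | 010110 | 0 | 1
  47 | 101101 | 1 | 1
  48 | 011011 | 0 | 1
  49 | 110111 | 1 | 0
  50 | 101110 | 1 | 1
  51 | 011101 | 0 | 1
  52 | 111011 | 1 | 0
  53 | 110110 | 1 | 0
  54 | 101100 | 1 | 1
  55 | 011001 | 0 | 1
  56 | 110011 | 1 | 0
  57 | 100110 | 1 | 1
  58 | 001101 | 0 | 0
  59 | 011010 | 0 | 1

101011111100000100001100010100111101000111001001011011101100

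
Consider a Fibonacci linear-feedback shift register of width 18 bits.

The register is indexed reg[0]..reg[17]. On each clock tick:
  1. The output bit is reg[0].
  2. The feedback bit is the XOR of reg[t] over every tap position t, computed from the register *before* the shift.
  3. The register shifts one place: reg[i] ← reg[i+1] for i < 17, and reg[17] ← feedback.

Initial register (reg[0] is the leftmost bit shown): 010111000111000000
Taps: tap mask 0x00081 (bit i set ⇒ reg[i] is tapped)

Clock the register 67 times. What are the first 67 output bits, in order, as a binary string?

step | reg (before) | out | fb
   0 | 010111000111000000 | 0 | 0
   1 | 101110001110000000 | 1 | 1
   2 | 011100011100000001 | 0 | 1
   3 | 111000111000000011 | 1 | 0
   4 | 110001110000000110 | 1 | 0
   5 | 100011100000001100 | 1 | 1
   6 | 000111000000011001 | 0 | 0
   7 | 001110000000110010 | 0 | 0
   8 | 011100000001100100 | 0 | 0
   9 | 111000000011001000 | 1 | 1
  10 | 110000000110010001 | 1 | 1
  11 | 100000001100100011 | 1 | 1
  12 | 000000011001000111 | 0 | 1
  13 | 000000110010001111 | 0 | 1
  14 | 000001100100011111 | 0 | 0
  15 | 000011001000111110 | 0 | 0
  16 | 000110010001111100 | 0 | 1
  17 | 001100100011111001 | 0 | 0
  18 | 011001000111110010 | 0 | 0
  19 | 110010001111100100 | 1 | 1
  20 | 100100011111001001 | 1 | 0
  21 | 001000111110010010 | 0 | 1
  22 | 010001111100100101 | 0 | 1
  23 | 100011111001001011 | 1 | 0
  24 | 000111110010010110 | 0 | 1
  25 | 001111100100101101 | 0 | 0
  26 | 011111001001011010 | 0 | 0
  27 | 111110010010110100 | 1 | 0
  28 | 111100100101101000 | 1 | 1
  29 | 111001001011010001 | 1 | 1
  30 | 110010010110100011 | 1 | 0
  31 | 100100101101000110 | 1 | 1
  32 | 001001011010001101 | 0 | 1
  33 | 010010110100011011 | 0 | 1
  34 | 100101101000110111 | 1 | 1
  35 | 001011010001101111 | 0 | 1
  36 | 010110100011011111 | 0 | 0
  37 | 101101000110111110 | 1 | 1
  38 | 011010001101111101 | 0 | 0
  39 | 110100011011111010 | 1 | 0
  40 | 101000110111110100 | 1 | 0
  41 | 010001101111101000 | 0 | 0
  42 | 100011011111010000 | 1 | 0
  43 | 000110111110100000 | 0 | 1
  44 | 001101111101000001 | 0 | 1
  45 | 011011111010000011 | 0 | 1
  46 | 110111110100000111 | 1 | 0
  47 | 101111101000001110 | 1 | 1
  48 | 011111010000011101 | 0 | 1
  49 | 111110100000111011 | 1 | 1
  50 | 111101000001110111 | 1 | 1
  51 | 111010000011101111 | 1 | 1
  52 | 110100000111011111 | 1 | 1
  53 | 101000001110111111 | 1 | 1
  54 | 010000011101111111 | 0 | 1
  55 | 100000111011111111 | 1 | 0
  56 | 000001110111111110 | 0 | 1
  57 | 000011101111111101 | 0 | 0
  58 | 000111011111111010 | 0 | 1
  59 | 001110111111110101 | 0 | 1
  60 | 011101111111101011 | 0 | 1
  61 | 111011111111010111 | 1 | 0
  62 | 110111111110101110 | 1 | 0
  63 | 101111111101011100 | 1 | 0
  64 | 011111111010111000 | 0 | 1
  65 | 111111110101110001 | 1 | 0
  66 | 111111101011100010 | 1 | 1

0101110001110000000110010001111100100101101000110111110100000111011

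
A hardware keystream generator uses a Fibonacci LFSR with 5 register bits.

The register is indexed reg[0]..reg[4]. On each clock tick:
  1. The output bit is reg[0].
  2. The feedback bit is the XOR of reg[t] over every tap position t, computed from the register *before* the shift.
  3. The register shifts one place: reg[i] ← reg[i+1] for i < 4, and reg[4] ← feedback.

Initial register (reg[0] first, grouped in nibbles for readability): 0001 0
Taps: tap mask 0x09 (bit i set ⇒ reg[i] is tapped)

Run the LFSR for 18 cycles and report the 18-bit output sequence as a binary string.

k : reg_k → out_k, fb_k
0: 00010 → 0, fb=1
1: 00101 → 0, fb=0
2: 01010 → 0, fb=1
3: 10101 → 1, fb=1
4: 01011 → 0, fb=1
5: 10111 → 1, fb=0
6: 01110 → 0, fb=1
7: 11101 → 1, fb=1
8: 11011 → 1, fb=0
9: 10110 → 1, fb=0
10: 01100 → 0, fb=0
11: 11000 → 1, fb=1
12: 10001 → 1, fb=1
13: 00011 → 0, fb=1
14: 00111 → 0, fb=1
15: 01111 → 0, fb=1
16: 11111 → 1, fb=0
17: 11110 → 1, fb=0

000101011101100011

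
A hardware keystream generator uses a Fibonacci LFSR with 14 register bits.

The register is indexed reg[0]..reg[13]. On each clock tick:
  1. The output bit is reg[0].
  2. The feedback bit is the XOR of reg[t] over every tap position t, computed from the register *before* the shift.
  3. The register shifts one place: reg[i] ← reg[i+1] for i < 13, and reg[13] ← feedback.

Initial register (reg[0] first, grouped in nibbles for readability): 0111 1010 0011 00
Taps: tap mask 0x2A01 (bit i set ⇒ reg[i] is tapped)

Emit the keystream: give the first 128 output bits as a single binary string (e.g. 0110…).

01111010001100111111000110100100010010010101111111000010001100001110001011110011101111101011011011100001010100100110110100000001

tick  register→output (feedback)
  0  01111010001100→0 (1)
  1  11110100011001→1 (1)
  2  11101000110011→1 (1)
  3  11010001100111→1 (1)
  4  10100011001111→1 (1)
  5  01000110011111→0 (1)
  6  10001100111111→1 (0)
  7  00011001111110→0 (0)
  8  00110011111100→0 (0)
  9  01100111111000→0 (1)
 10  11001111110001→1 (1)
 11  10011111100011→1 (0)
 12  00111111000110→0 (1)
 13  01111110001101→0 (0)
 14  11111100011010→1 (0)
 15  11111000110100→1 (1)
 16  11110001101001→1 (0)
 17  11100011010010→1 (0)
 18  11000110100100→1 (0)
 19  10001101001000→1 (1)
 20  00011010010001→0 (0)
 21  00110100100010→0 (0)
 22  01101001000100→0 (1)
 23  11010010001001→1 (0)
 24  10100100010010→1 (0)
 25  01001000100100→0 (1)
 26  10010001001001→1 (0)
 27  00100010010010→0 (1)
 28  01000100100101→0 (0)
 29  10001001001010→1 (1)
 30  00010010010101→0 (1)
 31  00100100101011→0 (1)
 32  01001001010111→0 (1)
 33  10010010101111→1 (1)
 34  00100101011111→0 (1)
 35  01001010111111→0 (1)
 36  10010101111111→1 (0)
 37  00101011111110→0 (0)
 38  01010111111100→0 (0)
 39  10101111111000→1 (0)
 40  01011111110000→0 (1)
 41  10111111100001→1 (0)
 42  01111111000010→0 (0)
 43  11111110000100→1 (0)
 44  11111100001000→1 (1)
 45  11111000010001→1 (1)
 46  11110000100011→1 (0)
 47  11100001000110→1 (0)
 48  11000010001100→1 (0)
 49  10000100011000→1 (0)
 50  00001000110000→0 (1)
 51  00010001100001→0 (1)
 52  00100011000011→0 (1)
 53  01000110000111→0 (0)
 54  10001100001110→1 (0)
 55  00011000011100→0 (0)
 56  00110000111000→0 (1)
 57  01100001110001→0 (0)
 58  11000011100010→1 (1)
 59  10000111000101→1 (1)
 60  00001110001011→0 (1)
 61  00011100010111→0 (1)
 62  00111000101111→0 (0)
 63  01110001011110→0 (0)
 64  11100010111100→1 (1)
 65  11000101111001→1 (1)
 66  10001011110011→1 (1)
 67  00010111100111→0 (0)
 68  00101111001110→0 (1)
 69  01011110011101→0 (1)
 70  10111100111011→1 (1)
 71  01111001110111→0 (1)
 72  11110011101111→1 (1)
 73  11100111011111→1 (0)
 74  11001110111110→1 (1)
 75  10011101111101→1 (0)
 76  00111011111010→0 (1)
 77  01110111110101→0 (1)
 78  11101111101011→1 (0)
 79  11011111010110→1 (1)
 80  10111110101101→1 (1)
 81  01111101011011→0 (0)
 82  11111010110110→1 (1)
 83  11110101101101→1 (1)
 84  11101011011011→1 (1)
 85  11010110110111→1 (0)
 86  10101101101110→1 (0)
 87  01011011011100→0 (0)
 88  10110110111000→1 (0)
 89  01101101110000→0 (1)
 90  11011011100001→1 (0)
 91  10110111000010→1 (1)
 92  01101110000101→0 (0)
 93  11011100001010→1 (1)
 94  10111000010101→1 (0)
 95  01110000101010→0 (0)
 96  11100001010100→1 (1)
 97  11000010101001→1 (0)
 98  10000101010010→1 (0)
 99  00001010100100→0 (1)
100  00010101001001→0 (1)
101  00101010010011→0 (0)
102  01010100100110→0 (1)
103  10101001001101→1 (1)
104  01010010011011→0 (0)
105  10100100110110→1 (1)
106  01001001101101→0 (0)
107  10010011011010→1 (0)
108  00100110110100→0 (0)
109  01001101101000→0 (0)
110  10011011010000→1 (0)
111  00110110100000→0 (0)
112  01101101000000→0 (0)
113  11011010000000→1 (1)
114  10110100000001→1 (0)
115  01101000000010→0 (0)
116  11010000000100→1 (0)
117  10100000001000→1 (1)
118  01000000010001→0 (0)
119  10000000100010→1 (1)
120  00000001000101→0 (0)
121  00000010001010→0 (0)
122  00000100010100→0 (0)
123  00001000101000→0 (0)
124  00010001010000→0 (1)
125  00100010100001→0 (1)
126  01000101000011→0 (1)
127  10001010000111→1 (1)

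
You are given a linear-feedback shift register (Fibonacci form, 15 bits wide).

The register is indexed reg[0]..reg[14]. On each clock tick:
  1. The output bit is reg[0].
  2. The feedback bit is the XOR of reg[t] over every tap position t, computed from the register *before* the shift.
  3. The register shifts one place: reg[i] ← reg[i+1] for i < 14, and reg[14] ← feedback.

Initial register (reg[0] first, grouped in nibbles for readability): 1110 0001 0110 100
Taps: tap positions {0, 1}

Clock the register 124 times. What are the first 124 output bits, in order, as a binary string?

tick  register→output (feedback)
  0  111000010110100→1 (0)
  1  110000101101000→1 (0)
  2  100001011010000→1 (1)
  3  000010110100001→0 (0)
  4  000101101000010→0 (0)
  5  001011010000100→0 (0)
  6  010110100001000→0 (1)
  7  101101000010001→1 (1)
  8  011010000100011→0 (1)
  9  110100001000111→1 (0)
 10  101000010001110→1 (1)
 11  010000100011101→0 (1)
 12  100001000111011→1 (1)
 13  000010001110111→0 (0)
 14  000100011101110→0 (0)
 15  001000111011100→0 (0)
 16  010001110111000→0 (1)
 17  100011101110001→1 (1)
 18  000111011100011→0 (0)
 19  001110111000110→0 (0)
 20  011101110001100→0 (1)
 21  111011100011001→1 (0)
 22  110111000110010→1 (0)
 23  101110001100100→1 (1)
 24  011100011001001→0 (1)
 25  111000110010011→1 (0)
 26  110001100100110→1 (0)
 27  100011001001100→1 (1)
 28  000110010011001→0 (0)
 29  001100100110010→0 (0)
 30  011001001100100→0 (1)
 31  110010011001001→1 (0)
 32  100100110010010→1 (1)
 33  001001100100101→0 (0)
 34  010011001001010→0 (1)
 35  100110010010101→1 (1)
 36  001100100101011→0 (0)
 37  011001001010110→0 (1)
 38  110010010101101→1 (0)
 39  100100101011010→1 (1)
 40  001001010110101→0 (0)
 41  010010101101010→0 (1)
 42  100101011010101→1 (1)
 43  001010110101011→0 (0)
 44  010101101010110→0 (1)
 45  101011010101101→1 (1)
 46  010110101011011→0 (1)
 47  101101010110111→1 (1)
 48  011010101101111→0 (1)
 49  110101011011111→1 (0)
 50  101010110111110→1 (1)
 51  010101101111101→0 (1)
 52  101011011111011→1 (1)
 53  010110111110111→0 (1)
 54  101101111101111→1 (1)
 55  011011111011111→0 (1)
 56  110111110111111→1 (0)
 57  101111101111110→1 (1)
 58  011111011111101→0 (1)
 59  111110111111011→1 (0)
 60  111101111110110→1 (0)
 61  111011111101100→1 (0)
 62  110111111011000→1 (0)
 63  101111110110000→1 (1)
 64  011111101100001→0 (1)
 65  111111011000011→1 (0)
 66  111110110000110→1 (0)
 67  111101100001100→1 (0)
 68  111011000011000→1 (0)
 69  110110000110000→1 (0)
 70  101100001100000→1 (1)
 71  011000011000001→0 (1)
 72  110000110000011→1 (0)
 73  100001100000110→1 (1)
 74  000011000001101→0 (0)
 75  000110000011010→0 (0)
 76  001100000110100→0 (0)
 77  011000001101000→0 (1)
 78  110000011010001→1 (0)
 79  100000110100010→1 (1)
 80  000001101000101→0 (0)
 81  000011010001010→0 (0)
 82  000110100010100→0 (0)
 83  001101000101000→0 (0)
 84  011010001010000→0 (1)
 85  110100010100001→1 (0)
 86  101000101000010→1 (1)
 87  010001010000101→0 (1)
 88  100010100001011→1 (1)
 89  000101000010111→0 (0)
 90  001010000101110→0 (0)
 91  010100001011100→0 (1)
 92  101000010111001→1 (1)
 93  010000101110011→0 (1)
 94  100001011100111→1 (1)
 95  000010111001111→0 (0)
 96  000101110011110→0 (0)
 97  001011100111100→0 (0)
 98  010111001111000→0 (1)
 99  101110011110001→1 (1)
100  011100111100011→0 (1)
101  111001111000111→1 (0)
102  110011110001110→1 (0)
103  100111100011100→1 (1)
104  001111000111001→0 (0)
105  011110001110010→0 (1)
106  111100011100101→1 (0)
107  111000111001010→1 (0)
108  110001110010100→1 (0)
109  100011100101000→1 (1)
110  000111001010001→0 (0)
111  001110010100010→0 (0)
112  011100101000100→0 (1)
113  111001010001001→1 (0)
114  110010100010010→1 (0)
115  100101000100100→1 (1)
116  001010001001001→0 (0)
117  010100010010010→0 (1)
118  101000100100101→1 (1)
119  010001001001011→0 (1)
120  100010010010111→1 (1)
121  000100100101111→0 (0)
122  001001001011110→0 (0)
123  010010010111100→0 (1)

1110000101101000010001110111000110010011001001010110101011011111011111101100001100000110100010100001011100111100011100101000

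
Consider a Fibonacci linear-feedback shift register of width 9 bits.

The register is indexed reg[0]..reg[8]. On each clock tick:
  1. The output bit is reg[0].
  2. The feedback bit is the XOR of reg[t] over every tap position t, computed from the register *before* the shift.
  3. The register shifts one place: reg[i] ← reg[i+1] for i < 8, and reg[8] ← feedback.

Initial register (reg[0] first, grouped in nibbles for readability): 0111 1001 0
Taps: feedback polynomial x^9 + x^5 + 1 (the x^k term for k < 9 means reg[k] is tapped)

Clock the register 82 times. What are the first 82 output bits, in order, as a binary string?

0111100100101110011100000011101110100111101010010100000010101010111110101101000001

step | reg (before) | out | fb
   0 | 011110010 | 0 | 0
   1 | 111100100 | 1 | 1
   2 | 111001001 | 1 | 0
   3 | 110010010 | 1 | 1
   4 | 100100101 | 1 | 1
   5 | 001001011 | 0 | 1
   6 | 010010111 | 0 | 0
   7 | 100101110 | 1 | 0
   8 | 001011100 | 0 | 1
   9 | 010111001 | 0 | 1
  10 | 101110011 | 1 | 1
  11 | 011100111 | 0 | 0
  12 | 111001110 | 1 | 0
  13 | 110011100 | 1 | 0
  14 | 100111000 | 1 | 0
  15 | 001110000 | 0 | 0
  16 | 011100000 | 0 | 0
  17 | 111000000 | 1 | 1
  18 | 110000001 | 1 | 1
  19 | 100000011 | 1 | 1
  20 | 000000111 | 0 | 0
  21 | 000001110 | 0 | 1
  22 | 000011101 | 0 | 1
  23 | 000111011 | 0 | 1
  24 | 001110111 | 0 | 0
  25 | 011101110 | 0 | 1
  26 | 111011101 | 1 | 0
  27 | 110111010 | 1 | 0
  28 | 101110100 | 1 | 1
  29 | 011101001 | 0 | 1
  30 | 111010011 | 1 | 1
  31 | 110100111 | 1 | 1
  32 | 101001111 | 1 | 0
  33 | 010011110 | 0 | 1
  34 | 100111101 | 1 | 0
  35 | 001111010 | 0 | 1
  36 | 011110101 | 0 | 0
  37 | 111101010 | 1 | 0
  38 | 111010100 | 1 | 1
  39 | 110101001 | 1 | 0
  40 | 101010010 | 1 | 1
  41 | 010100101 | 0 | 0
  42 | 101001010 | 1 | 0
  43 | 010010100 | 0 | 0
  44 | 100101000 | 1 | 0
  45 | 001010000 | 0 | 0
  46 | 010100000 | 0 | 0
  47 | 101000000 | 1 | 1
  48 | 010000001 | 0 | 0
  49 | 100000010 | 1 | 1
  50 | 000000101 | 0 | 0
  51 | 000001010 | 0 | 1
  52 | 000010101 | 0 | 0
  53 | 000101010 | 0 | 1
  54 | 001010101 | 0 | 0
  55 | 010101010 | 0 | 1
  56 | 101010101 | 1 | 1
  57 | 010101011 | 0 | 1
  58 | 101010111 | 1 | 1
  59 | 010101111 | 0 | 1
  60 | 101011111 | 1 | 0
  61 | 010111110 | 0 | 1
  62 | 101111101 | 1 | 0
  63 | 011111010 | 0 | 1
  64 | 111110101 | 1 | 1
  65 | 111101011 | 1 | 0
  66 | 111010110 | 1 | 1
  67 | 110101101 | 1 | 0
  68 | 101011010 | 1 | 0
  69 | 010110100 | 0 | 0
  70 | 101101000 | 1 | 0
  71 | 011010000 | 0 | 0
  72 | 110100000 | 1 | 1
  73 | 101000001 | 1 | 1
  74 | 010000011 | 0 | 0
  75 | 100000110 | 1 | 1
  76 | 000001101 | 0 | 1
  77 | 000011011 | 0 | 1
  78 | 000110111 | 0 | 0
  79 | 001101110 | 0 | 1
  80 | 011011101 | 0 | 1
  81 | 110111011 | 1 | 0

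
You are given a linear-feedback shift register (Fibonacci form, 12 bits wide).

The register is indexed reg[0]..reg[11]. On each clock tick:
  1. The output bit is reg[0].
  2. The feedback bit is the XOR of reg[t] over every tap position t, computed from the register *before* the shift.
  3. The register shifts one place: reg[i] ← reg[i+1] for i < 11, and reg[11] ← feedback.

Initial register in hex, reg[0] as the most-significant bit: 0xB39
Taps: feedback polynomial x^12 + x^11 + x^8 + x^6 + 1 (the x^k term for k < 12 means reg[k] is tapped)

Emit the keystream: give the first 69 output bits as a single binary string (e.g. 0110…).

101100111001011111101111110101110110010011001110111011101101000011000

step | reg (before) | out | fb
   0 | 101100111001 | 1 | 0
   1 | 011001110010 | 0 | 1
   2 | 110011100101 | 1 | 1
   3 | 100111001011 | 1 | 1
   4 | 001110010111 | 0 | 1
   5 | 011100101111 | 0 | 1
   6 | 111001011111 | 1 | 1
   7 | 110010111111 | 1 | 0
   8 | 100101111110 | 1 | 1
   9 | 001011111101 | 0 | 1
  10 | 010111111011 | 0 | 1
  11 | 101111110111 | 1 | 1
  12 | 011111101111 | 0 | 1
  13 | 111111011111 | 1 | 1
  14 | 111110111111 | 1 | 0
  15 | 111101111110 | 1 | 1
  16 | 111011111101 | 1 | 0
  17 | 110111111010 | 1 | 1
  18 | 101111110101 | 1 | 1
  19 | 011111101011 | 0 | 1
  20 | 111111010111 | 1 | 0
  21 | 111110101110 | 1 | 1
  22 | 111101011101 | 1 | 1
  23 | 111010111011 | 1 | 0
  24 | 110101110110 | 1 | 0
  25 | 101011101100 | 1 | 1
  26 | 010111011001 | 0 | 0
  27 | 101110110010 | 1 | 0
  28 | 011101100100 | 0 | 1
  29 | 111011001001 | 1 | 1
  30 | 110110010011 | 1 | 0
  31 | 101100100110 | 1 | 0
  32 | 011001001100 | 0 | 1
  33 | 110010011001 | 1 | 1
  34 | 100100110011 | 1 | 1
  35 | 001001100111 | 0 | 0
  36 | 010011001110 | 0 | 1
  37 | 100110011101 | 1 | 1
  38 | 001100111011 | 0 | 1
  39 | 011001110111 | 0 | 0
  40 | 110011101110 | 1 | 1
  41 | 100111011101 | 1 | 1
  42 | 001110111011 | 0 | 1
  43 | 011101110111 | 0 | 0
  44 | 111011101110 | 1 | 1
  45 | 110111011101 | 1 | 1
  46 | 101110111011 | 1 | 0
  47 | 011101110110 | 0 | 1
  48 | 111011101101 | 1 | 0
  49 | 110111011010 | 1 | 0
  50 | 101110110100 | 1 | 0
  51 | 011101101000 | 0 | 0
  52 | 111011010000 | 1 | 1
  53 | 110110100001 | 1 | 1
  54 | 101101000011 | 1 | 0
  55 | 011010000110 | 0 | 0
  56 | 110100001100 | 1 | 0
  57 | 101000011000 | 1 | 0
  58 | 010000110000 | 0 | 1
  59 | 100001100001 | 1 | 1
  60 | 000011000011 | 0 | 1
  61 | 000110000111 | 0 | 1
  62 | 001100001111 | 0 | 0
  63 | 011000011110 | 0 | 1
  64 | 110000111101 | 1 | 0
  65 | 100001111010 | 1 | 1
  66 | 000011110101 | 0 | 0
  67 | 000111101010 | 0 | 0
  68 | 001111010100 | 0 | 0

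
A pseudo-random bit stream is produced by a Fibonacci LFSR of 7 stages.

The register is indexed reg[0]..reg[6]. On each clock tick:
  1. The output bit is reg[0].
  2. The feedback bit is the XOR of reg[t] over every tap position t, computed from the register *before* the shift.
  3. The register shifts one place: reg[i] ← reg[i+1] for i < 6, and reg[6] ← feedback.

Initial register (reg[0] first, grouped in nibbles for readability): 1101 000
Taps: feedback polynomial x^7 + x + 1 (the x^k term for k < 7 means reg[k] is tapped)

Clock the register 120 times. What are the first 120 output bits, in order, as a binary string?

110100001110001001001101101011011110110001101001011101110011001010101111111000000100000110000101000111100100010110011101

k : reg_k → out_k, fb_k
0: 1101000 → 1, fb=0
1: 1010000 → 1, fb=1
2: 0100001 → 0, fb=1
3: 1000011 → 1, fb=1
4: 0000111 → 0, fb=0
5: 0001110 → 0, fb=0
6: 0011100 → 0, fb=0
7: 0111000 → 0, fb=1
8: 1110001 → 1, fb=0
9: 1100010 → 1, fb=0
10: 1000100 → 1, fb=1
11: 0001001 → 0, fb=0
12: 0010010 → 0, fb=0
13: 0100100 → 0, fb=1
14: 1001001 → 1, fb=1
15: 0010011 → 0, fb=0
16: 0100110 → 0, fb=1
17: 1001101 → 1, fb=1
18: 0011011 → 0, fb=0
19: 0110110 → 0, fb=1
20: 1101101 → 1, fb=0
21: 1011010 → 1, fb=1
22: 0110101 → 0, fb=1
23: 1101011 → 1, fb=0
24: 1010110 → 1, fb=1
25: 0101101 → 0, fb=1
26: 1011011 → 1, fb=1
27: 0110111 → 0, fb=1
28: 1101111 → 1, fb=0
29: 1011110 → 1, fb=1
30: 0111101 → 0, fb=1
31: 1111011 → 1, fb=0
32: 1110110 → 1, fb=0
33: 1101100 → 1, fb=0
34: 1011000 → 1, fb=1
35: 0110001 → 0, fb=1
36: 1100011 → 1, fb=0
37: 1000110 → 1, fb=1
38: 0001101 → 0, fb=0
39: 0011010 → 0, fb=0
40: 0110100 → 0, fb=1
41: 1101001 → 1, fb=0
42: 1010010 → 1, fb=1
43: 0100101 → 0, fb=1
44: 1001011 → 1, fb=1
45: 0010111 → 0, fb=0
46: 0101110 → 0, fb=1
47: 1011101 → 1, fb=1
48: 0111011 → 0, fb=1
49: 1110111 → 1, fb=0
50: 1101110 → 1, fb=0
51: 1011100 → 1, fb=1
52: 0111001 → 0, fb=1
53: 1110011 → 1, fb=0
54: 1100110 → 1, fb=0
55: 1001100 → 1, fb=1
56: 0011001 → 0, fb=0
57: 0110010 → 0, fb=1
58: 1100101 → 1, fb=0
59: 1001010 → 1, fb=1
60: 0010101 → 0, fb=0
61: 0101010 → 0, fb=1
62: 1010101 → 1, fb=1
63: 0101011 → 0, fb=1
64: 1010111 → 1, fb=1
65: 0101111 → 0, fb=1
66: 1011111 → 1, fb=1
67: 0111111 → 0, fb=1
68: 1111111 → 1, fb=0
69: 1111110 → 1, fb=0
70: 1111100 → 1, fb=0
71: 1111000 → 1, fb=0
72: 1110000 → 1, fb=0
73: 1100000 → 1, fb=0
74: 1000000 → 1, fb=1
75: 0000001 → 0, fb=0
76: 0000010 → 0, fb=0
77: 0000100 → 0, fb=0
78: 0001000 → 0, fb=0
79: 0010000 → 0, fb=0
80: 0100000 → 0, fb=1
81: 1000001 → 1, fb=1
82: 0000011 → 0, fb=0
83: 0000110 → 0, fb=0
84: 0001100 → 0, fb=0
85: 0011000 → 0, fb=0
86: 0110000 → 0, fb=1
87: 1100001 → 1, fb=0
88: 1000010 → 1, fb=1
89: 0000101 → 0, fb=0
90: 0001010 → 0, fb=0
91: 0010100 → 0, fb=0
92: 0101000 → 0, fb=1
93: 1010001 → 1, fb=1
94: 0100011 → 0, fb=1
95: 1000111 → 1, fb=1
96: 0001111 → 0, fb=0
97: 0011110 → 0, fb=0
98: 0111100 → 0, fb=1
99: 1111001 → 1, fb=0
100: 1110010 → 1, fb=0
101: 1100100 → 1, fb=0
102: 1001000 → 1, fb=1
103: 0010001 → 0, fb=0
104: 0100010 → 0, fb=1
105: 1000101 → 1, fb=1
106: 0001011 → 0, fb=0
107: 0010110 → 0, fb=0
108: 0101100 → 0, fb=1
109: 1011001 → 1, fb=1
110: 0110011 → 0, fb=1
111: 1100111 → 1, fb=0
112: 1001110 → 1, fb=1
113: 0011101 → 0, fb=0
114: 0111010 → 0, fb=1
115: 1110101 → 1, fb=0
116: 1101010 → 1, fb=0
117: 1010100 → 1, fb=1
118: 0101001 → 0, fb=1
119: 1010011 → 1, fb=1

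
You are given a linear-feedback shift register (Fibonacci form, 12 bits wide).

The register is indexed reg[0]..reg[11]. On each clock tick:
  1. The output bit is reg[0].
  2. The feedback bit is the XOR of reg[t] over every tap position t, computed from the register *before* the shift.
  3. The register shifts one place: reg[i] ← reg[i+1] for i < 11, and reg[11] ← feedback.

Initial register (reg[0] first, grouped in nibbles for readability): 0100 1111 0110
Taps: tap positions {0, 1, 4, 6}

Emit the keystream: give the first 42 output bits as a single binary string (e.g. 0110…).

k : reg_k → out_k, fb_k
0: 010011110110 → 0, fb=1
1: 100111101101 → 1, fb=1
2: 001111011011 → 0, fb=1
3: 011110110111 → 0, fb=1
4: 111101101111 → 1, fb=1
5: 111011011111 → 1, fb=1
6: 110110111111 → 1, fb=0
7: 101101111110 → 1, fb=0
8: 011011111100 → 0, fb=1
9: 110111111001 → 1, fb=0
10: 101111110010 → 1, fb=1
11: 011111100101 → 0, fb=1
12: 111111001011 → 1, fb=1
13: 111110010111 → 1, fb=1
14: 111100101111 → 1, fb=1
15: 111001011111 → 1, fb=0
16: 110010111110 → 1, fb=0
17: 100101111100 → 1, fb=0
18: 001011111000 → 0, fb=0
19: 010111110000 → 0, fb=1
20: 101111100001 → 1, fb=1
21: 011111000011 → 0, fb=0
22: 111110000110 → 1, fb=1
23: 111100001101 → 1, fb=0
24: 111000011010 → 1, fb=0
25: 110000110100 → 1, fb=1
26: 100001101001 → 1, fb=0
27: 000011010010 → 0, fb=1
28: 000110100101 → 0, fb=0
29: 001101001010 → 0, fb=0
30: 011010010100 → 0, fb=0
31: 110100101000 → 1, fb=1
32: 101001010001 → 1, fb=1
33: 010010100011 → 0, fb=1
34: 100101000111 → 1, fb=1
35: 001010001111 → 0, fb=1
36: 010100011111 → 0, fb=1
37: 101000111111 → 1, fb=0
38: 010001111110 → 0, fb=0
39: 100011111100 → 1, fb=1
40: 000111111001 → 0, fb=0
41: 001111110010 → 0, fb=0

010011110110111111001011111000011010010100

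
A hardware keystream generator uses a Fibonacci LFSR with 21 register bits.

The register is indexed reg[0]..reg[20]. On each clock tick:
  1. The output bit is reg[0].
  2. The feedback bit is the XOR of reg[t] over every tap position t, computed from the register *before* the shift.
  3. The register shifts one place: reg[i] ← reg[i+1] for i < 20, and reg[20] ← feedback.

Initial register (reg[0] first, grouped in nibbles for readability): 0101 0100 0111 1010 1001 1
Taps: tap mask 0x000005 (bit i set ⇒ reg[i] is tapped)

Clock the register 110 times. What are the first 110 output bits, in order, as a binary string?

01010100011110101001100000101100100001111100010011110100110001101011100100111110111000101110111000101011010010

k : reg_k → out_k, fb_k
0: 010101000111101010011 → 0, fb=0
1: 101010001111010100110 → 1, fb=0
2: 010100011110101001100 → 0, fb=0
3: 101000111101010011000 → 1, fb=0
4: 010001111010100110000 → 0, fb=0
5: 100011110101001100000 → 1, fb=1
6: 000111101010011000001 → 0, fb=0
7: 001111010100110000010 → 0, fb=1
8: 011110101001100000101 → 0, fb=1
9: 111101010011000001011 → 1, fb=0
10: 111010100110000010110 → 1, fb=0
11: 110101001100000101100 → 1, fb=1
12: 101010011000001011001 → 1, fb=0
13: 010100110000010110010 → 0, fb=0
14: 101001100000101100100 → 1, fb=0
15: 010011000001011001000 → 0, fb=0
16: 100110000010110010000 → 1, fb=1
17: 001100000101100100001 → 0, fb=1
18: 011000001011001000011 → 0, fb=1
19: 110000010110010000111 → 1, fb=1
20: 100000101100100001111 → 1, fb=1
21: 000001011001000011111 → 0, fb=0
22: 000010110010000111110 → 0, fb=0
23: 000101100100001111100 → 0, fb=0
24: 001011001000011111000 → 0, fb=1
25: 010110010000111110001 → 0, fb=0
26: 101100100001111100010 → 1, fb=0
27: 011001000011111000100 → 0, fb=1
28: 110010000111110001001 → 1, fb=1
29: 100100001111100010011 → 1, fb=1
30: 001000011111000100111 → 0, fb=1
31: 010000111110001001111 → 0, fb=0
32: 100001111100010011110 → 1, fb=1
33: 000011111000100111101 → 0, fb=0
34: 000111110001001111010 → 0, fb=0
35: 001111100010011110100 → 0, fb=1
36: 011111000100111101001 → 0, fb=1
37: 111110001001111010011 → 1, fb=0
38: 111100010011110100110 → 1, fb=0
39: 111000100111101001100 → 1, fb=0
40: 110001001111010011000 → 1, fb=1
41: 100010011110100110001 → 1, fb=1
42: 000100111101001100011 → 0, fb=0
43: 001001111010011000110 → 0, fb=1
44: 010011110100110001101 → 0, fb=0
45: 100111101001100011010 → 1, fb=1
46: 001111010011000110101 → 0, fb=1
47: 011110100110001101011 → 0, fb=1
48: 111101001100011010111 → 1, fb=0
49: 111010011000110101110 → 1, fb=0
50: 110100110001101011100 → 1, fb=1
51: 101001100011010111001 → 1, fb=0
52: 010011000110101110010 → 0, fb=0
53: 100110001101011100100 → 1, fb=1
54: 001100011010111001001 → 0, fb=1
55: 011000110101110010011 → 0, fb=1
56: 110001101011100100111 → 1, fb=1
57: 100011010111001001111 → 1, fb=1
58: 000110101110010011111 → 0, fb=0
59: 001101011100100111110 → 0, fb=1
60: 011010111001001111101 → 0, fb=1
61: 110101110010011111011 → 1, fb=1
62: 101011100100111110111 → 1, fb=0
63: 010111001001111101110 → 0, fb=0
64: 101110010011111011100 → 1, fb=0
65: 011100100111110111000 → 0, fb=1
66: 111001001111101110001 → 1, fb=0
67: 110010011111011100010 → 1, fb=1
68: 100100111110111000101 → 1, fb=1
69: 001001111101110001011 → 0, fb=1
70: 010011111011100010111 → 0, fb=0
71: 100111110111000101110 → 1, fb=1
72: 001111101110001011101 → 0, fb=1
73: 011111011100010111011 → 0, fb=1
74: 111110111000101110111 → 1, fb=0
75: 111101110001011101110 → 1, fb=0
76: 111011100010111011100 → 1, fb=0
77: 110111000101110111000 → 1, fb=1
78: 101110001011101110001 → 1, fb=0
79: 011100010111011100010 → 0, fb=1
80: 111000101110111000101 → 1, fb=0
81: 110001011101110001010 → 1, fb=1
82: 100010111011100010101 → 1, fb=1
83: 000101110111000101011 → 0, fb=0
84: 001011101110001010110 → 0, fb=1
85: 010111011100010101101 → 0, fb=0
86: 101110111000101011010 → 1, fb=0
87: 011101110001010110100 → 0, fb=1
88: 111011100010101101001 → 1, fb=0
89: 110111000101011010010 → 1, fb=1
90: 101110001010110100101 → 1, fb=0
91: 011100010101101001010 → 0, fb=1
92: 111000101011010010101 → 1, fb=0
93: 110001010110100101010 → 1, fb=1
94: 100010101101001010101 → 1, fb=1
95: 000101011010010101011 → 0, fb=0
96: 001010110100101010110 → 0, fb=1
97: 010101101001010101101 → 0, fb=0
98: 101011010010101011010 → 1, fb=0
99: 010110100101010110100 → 0, fb=0
100: 101101001010101101000 → 1, fb=0
101: 011010010101011010000 → 0, fb=1
102: 110100101010110100001 → 1, fb=1
103: 101001010101101000011 → 1, fb=0
104: 010010101011010000110 → 0, fb=0
105: 100101010110100001100 → 1, fb=1
106: 001010101101000011001 → 0, fb=1
107: 010101011010000110011 → 0, fb=0
108: 101010110100001100110 → 1, fb=0
109: 010101101000011001100 → 0, fb=0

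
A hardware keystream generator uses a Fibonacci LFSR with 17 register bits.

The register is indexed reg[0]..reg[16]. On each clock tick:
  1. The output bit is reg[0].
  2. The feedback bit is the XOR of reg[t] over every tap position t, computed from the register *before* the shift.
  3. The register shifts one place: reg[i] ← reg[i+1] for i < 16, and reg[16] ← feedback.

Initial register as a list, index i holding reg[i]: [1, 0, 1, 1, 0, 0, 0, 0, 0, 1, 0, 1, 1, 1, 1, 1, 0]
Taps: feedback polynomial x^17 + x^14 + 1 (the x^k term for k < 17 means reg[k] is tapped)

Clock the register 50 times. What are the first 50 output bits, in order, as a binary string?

k : reg_k → out_k, fb_k
0: 10110000010111110 → 1, fb=0
1: 01100000101111100 → 0, fb=1
2: 11000001011111001 → 1, fb=1
3: 10000010111110011 → 1, fb=1
4: 00000101111100111 → 0, fb=1
5: 00001011111001111 → 0, fb=1
6: 00010111110011111 → 0, fb=1
7: 00101111100111111 → 0, fb=1
8: 01011111001111111 → 0, fb=1
9: 10111110011111111 → 1, fb=0
10: 01111100111111110 → 0, fb=1
11: 11111001111111101 → 1, fb=0
12: 11110011111111010 → 1, fb=1
13: 11100111111110101 → 1, fb=0
14: 11001111111101010 → 1, fb=1
15: 10011111111010101 → 1, fb=0
16: 00111111110101010 → 0, fb=0
17: 01111111101010100 → 0, fb=1
18: 11111111010101001 → 1, fb=1
19: 11111110101010011 → 1, fb=1
20: 11111101010100111 → 1, fb=0
21: 11111010101001110 → 1, fb=0
22: 11110101010011100 → 1, fb=0
23: 11101010100111000 → 1, fb=1
24: 11010101001110001 → 1, fb=1
25: 10101010011100011 → 1, fb=1
26: 01010100111000111 → 0, fb=1
27: 10101001110001111 → 1, fb=0
28: 01010011100011110 → 0, fb=1
29: 10100111000111101 → 1, fb=0
30: 01001110001111010 → 0, fb=0
31: 10011100011110100 → 1, fb=0
32: 00111000111101000 → 0, fb=0
33: 01110001111010000 → 0, fb=0
34: 11100011110100000 → 1, fb=1
35: 11000111101000001 → 1, fb=1
36: 10001111010000011 → 1, fb=1
37: 00011110100000111 → 0, fb=1
38: 00111101000001111 → 0, fb=1
39: 01111010000011111 → 0, fb=1
40: 11110100000111111 → 1, fb=0
41: 11101000001111110 → 1, fb=0
42: 11010000011111100 → 1, fb=0
43: 10100000111111000 → 1, fb=1
44: 01000001111110001 → 0, fb=0
45: 10000011111100010 → 1, fb=1
46: 00000111111000101 → 0, fb=1
47: 00001111110001011 → 0, fb=0
48: 00011111100010110 → 0, fb=1
49: 00111111000101101 → 0, fb=1

10110000010111110011111111010101001110001111010000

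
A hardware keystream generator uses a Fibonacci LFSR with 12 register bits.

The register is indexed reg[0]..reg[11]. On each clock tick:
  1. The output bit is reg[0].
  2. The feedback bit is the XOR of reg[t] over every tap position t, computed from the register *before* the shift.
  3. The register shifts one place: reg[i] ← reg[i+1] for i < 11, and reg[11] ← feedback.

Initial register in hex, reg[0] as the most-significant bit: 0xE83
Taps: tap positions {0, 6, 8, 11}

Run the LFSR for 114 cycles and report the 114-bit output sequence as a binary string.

111010000011011000101110001011110011011001110110100110001111100101010101000111110110110011110011110101100000011000

step | reg (before) | out | fb
   0 | 111010000011 | 1 | 0
   1 | 110100000110 | 1 | 1
   2 | 101000001101 | 1 | 1
   3 | 010000011011 | 0 | 0
   4 | 100000110110 | 1 | 0
   5 | 000001101100 | 0 | 0
   6 | 000011011000 | 0 | 1
   7 | 000110110001 | 0 | 0
   8 | 001101100010 | 0 | 1
   9 | 011011000101 | 0 | 1
  10 | 110110001011 | 1 | 1
  11 | 101100010111 | 1 | 0
  12 | 011000101110 | 0 | 0
  13 | 110001011100 | 1 | 0
  14 | 100010111000 | 1 | 1
  15 | 000101110001 | 0 | 0
  16 | 001011100010 | 0 | 1
  17 | 010111000101 | 0 | 1
  18 | 101110001011 | 1 | 1
  19 | 011100010111 | 0 | 1
  20 | 111000101111 | 1 | 0
  21 | 110001011110 | 1 | 0
  22 | 100010111100 | 1 | 1
  23 | 000101111001 | 0 | 1
  24 | 001011110011 | 0 | 0
  25 | 010111100110 | 0 | 1
  26 | 101111001101 | 1 | 1
  27 | 011110011011 | 0 | 0
  28 | 111100110110 | 1 | 0
  29 | 111001101100 | 1 | 1
  30 | 110011011001 | 1 | 1
  31 | 100110110011 | 1 | 1
  32 | 001101100111 | 0 | 0
  33 | 011011001110 | 0 | 1
  34 | 110110011101 | 1 | 1
  35 | 101100111011 | 1 | 0
  36 | 011001110110 | 0 | 1
  37 | 110011101101 | 1 | 0
  38 | 100111011010 | 1 | 0
  39 | 001110110100 | 0 | 1
  40 | 011101101001 | 0 | 1
  41 | 111011010011 | 1 | 0
  42 | 110110100110 | 1 | 0
  43 | 101101001100 | 1 | 0
  44 | 011010011000 | 0 | 1
  45 | 110100110001 | 1 | 1
  46 | 101001100011 | 1 | 1
  47 | 010011000111 | 0 | 1
  48 | 100110001111 | 1 | 1
  49 | 001100011111 | 0 | 0
  50 | 011000111110 | 0 | 0
  51 | 110001111100 | 1 | 1
  52 | 100011111001 | 1 | 0
  53 | 000111110010 | 0 | 1
  54 | 001111100101 | 0 | 0
  55 | 011111001010 | 0 | 1
  56 | 111110010101 | 1 | 0
  57 | 111100101010 | 1 | 1
  58 | 111001010101 | 1 | 0
  59 | 110010101010 | 1 | 1
  60 | 100101010101 | 1 | 0
  61 | 001010101010 | 0 | 0
  62 | 010101010100 | 0 | 0
  63 | 101010101000 | 1 | 1
  64 | 010101010001 | 0 | 1
  65 | 101010100011 | 1 | 1
  66 | 010101000111 | 0 | 1
  67 | 101010001111 | 1 | 1
  68 | 010100011111 | 0 | 0
  69 | 101000111110 | 1 | 1
  70 | 010001111101 | 0 | 1
  71 | 100011111011 | 1 | 0
  72 | 000111110110 | 0 | 1
  73 | 001111101101 | 0 | 1
  74 | 011111011011 | 0 | 0
  75 | 111110110110 | 1 | 0
  76 | 111101101100 | 1 | 1
  77 | 111011011001 | 1 | 1
  78 | 110110110011 | 1 | 1
  79 | 101101100111 | 1 | 1
  80 | 011011001111 | 0 | 0
  81 | 110110011110 | 1 | 0
  82 | 101100111100 | 1 | 1
  83 | 011001111001 | 0 | 1
  84 | 110011110011 | 1 | 1
  85 | 100111100111 | 1 | 1
  86 | 001111001111 | 0 | 0
  87 | 011110011110 | 0 | 1
  88 | 111100111101 | 1 | 0
  89 | 111001111010 | 1 | 1
  90 | 110011110101 | 1 | 1
  91 | 100111101011 | 1 | 0
  92 | 001111010110 | 0 | 0
  93 | 011110101100 | 0 | 0
  94 | 111101011000 | 1 | 0
  95 | 111010110000 | 1 | 0
  96 | 110101100000 | 1 | 0
  97 | 101011000000 | 1 | 1
  98 | 010110000001 | 0 | 1
  99 | 101100000011 | 1 | 0
 100 | 011000000110 | 0 | 0
 101 | 110000001100 | 1 | 0
 102 | 100000011000 | 1 | 0
 103 | 000000110000 | 0 | 1
 104 | 000001100001 | 0 | 0
 105 | 000011000010 | 0 | 0
 106 | 000110000100 | 0 | 0
 107 | 001100001000 | 0 | 1
 108 | 011000010001 | 0 | 1
 109 | 110000100011 | 1 | 1
 110 | 100001000111 | 1 | 0
 111 | 000010001110 | 0 | 1
 112 | 000100011101 | 0 | 0
 113 | 001000111010 | 0 | 0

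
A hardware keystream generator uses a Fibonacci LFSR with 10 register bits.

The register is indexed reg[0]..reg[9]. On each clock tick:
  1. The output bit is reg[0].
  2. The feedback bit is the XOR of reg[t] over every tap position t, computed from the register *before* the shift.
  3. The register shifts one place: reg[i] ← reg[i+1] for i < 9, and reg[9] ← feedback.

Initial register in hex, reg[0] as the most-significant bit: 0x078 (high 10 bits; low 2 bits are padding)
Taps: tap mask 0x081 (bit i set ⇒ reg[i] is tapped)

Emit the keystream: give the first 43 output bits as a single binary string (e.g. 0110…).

k : reg_k → out_k, fb_k
0: 0000011110 → 0, fb=1
1: 0000111101 → 0, fb=1
2: 0001111011 → 0, fb=0
3: 0011110110 → 0, fb=1
4: 0111101101 → 0, fb=1
5: 1111011011 → 1, fb=1
6: 1110110111 → 1, fb=0
7: 1101101110 → 1, fb=0
8: 1011011100 → 1, fb=0
9: 0110111000 → 0, fb=0
10: 1101110000 → 1, fb=1
11: 1011100001 → 1, fb=1
12: 0111000011 → 0, fb=0
13: 1110000110 → 1, fb=0
14: 1100001100 → 1, fb=0
15: 1000011000 → 1, fb=1
16: 0000110001 → 0, fb=0
17: 0001100010 → 0, fb=0
18: 0011000100 → 0, fb=1
19: 0110001001 → 0, fb=0
20: 1100010010 → 1, fb=1
21: 1000100101 → 1, fb=0
22: 0001001010 → 0, fb=0
23: 0010010100 → 0, fb=1
24: 0100101001 → 0, fb=0
25: 1001010010 → 1, fb=1
26: 0010100101 → 0, fb=1
27: 0101001011 → 0, fb=0
28: 1010010110 → 1, fb=0
29: 0100101100 → 0, fb=1
30: 1001011001 → 1, fb=1
31: 0010110011 → 0, fb=0
32: 0101100110 → 0, fb=1
33: 1011001101 → 1, fb=0
34: 0110011010 → 0, fb=0
35: 1100110100 → 1, fb=0
36: 1001101000 → 1, fb=1
37: 0011010001 → 0, fb=0
38: 0110100010 → 0, fb=0
39: 1101000100 → 1, fb=0
40: 1010001000 → 1, fb=1
41: 0100010001 → 0, fb=0
42: 1000100010 → 1, fb=1

0000011110110111000011000100101001011001101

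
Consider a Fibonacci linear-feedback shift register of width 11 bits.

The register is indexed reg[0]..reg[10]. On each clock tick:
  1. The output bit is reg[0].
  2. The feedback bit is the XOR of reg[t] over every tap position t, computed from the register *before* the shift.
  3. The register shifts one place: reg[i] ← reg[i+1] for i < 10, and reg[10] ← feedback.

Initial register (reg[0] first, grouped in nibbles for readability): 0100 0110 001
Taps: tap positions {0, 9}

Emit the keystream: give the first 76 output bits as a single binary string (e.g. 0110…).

0100011000100000111110101011001110111000011011000000111000000001101010101001

tick  register→output (feedback)
  0  01000110001→0 (0)
  1  10001100010→1 (0)
  2  00011000100→0 (0)
  3  00110001000→0 (0)
  4  01100010000→0 (0)
  5  11000100000→1 (1)
  6  10001000001→1 (1)
  7  00010000011→0 (1)
  8  00100000111→0 (1)
  9  01000001111→0 (1)
 10  10000011111→1 (0)
 11  00000111110→0 (1)
 12  00001111101→0 (0)
 13  00011111010→0 (1)
 14  00111110101→0 (0)
 15  01111101010→0 (1)
 16  11111010101→1 (1)
 17  11110101011→1 (0)
 18  11101010110→1 (0)
 19  11010101100→1 (1)
 20  10101011001→1 (1)
 21  01010110011→0 (1)
 22  10101100111→1 (0)
 23  01011001110→0 (1)
 24  10110011101→1 (1)
 25  01100111011→0 (1)
 26  11001110111→1 (0)
 27  10011101110→1 (0)
 28  00111011100→0 (0)
 29  01110111000→0 (0)
 30  11101110000→1 (1)
 31  11011100001→1 (1)
 32  10111000011→1 (0)
 33  01110000110→0 (1)
 34  11100001101→1 (1)
 35  11000011011→1 (0)
 36  10000110110→1 (0)
 37  00001101100→0 (0)
 38  00011011000→0 (0)
 39  00110110000→0 (0)
 40  01101100000→0 (0)
 41  11011000000→1 (1)
 42  10110000001→1 (1)
 43  01100000011→0 (1)
 44  11000000111→1 (0)
 45  10000001110→1 (0)
 46  00000011100→0 (0)
 47  00000111000→0 (0)
 48  00001110000→0 (0)
 49  00011100000→0 (0)
 50  00111000000→0 (0)
 51  01110000000→0 (0)
 52  11100000000→1 (1)
 53  11000000001→1 (1)
 54  10000000011→1 (0)
 55  00000000110→0 (1)
 56  00000001101→0 (0)
 57  00000011010→0 (1)
 58  00000110101→0 (0)
 59  00001101010→0 (1)
 60  00011010101→0 (0)
 61  00110101010→0 (1)
 62  01101010101→0 (0)
 63  11010101010→1 (0)
 64  10101010100→1 (1)
 65  01010101001→0 (0)
 66  10101010010→1 (0)
 67  01010100100→0 (0)
 68  10101001000→1 (1)
 69  01010010001→0 (0)
 70  10100100010→1 (0)
 71  01001000100→0 (0)
 72  10010001000→1 (1)
 73  00100010001→0 (0)
 74  01000100010→0 (1)
 75  10001000101→1 (1)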